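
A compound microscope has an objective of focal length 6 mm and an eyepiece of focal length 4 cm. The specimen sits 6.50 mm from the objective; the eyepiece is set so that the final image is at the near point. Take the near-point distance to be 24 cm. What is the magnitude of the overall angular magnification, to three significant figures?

Convert to cm: f_obj = 6 mm = 0.6 cm; d_o = 6.50 mm = 0.65 cm.
Objective: 1/d_i = 1/f_obj - 1/d_o = 1/0.6 - 1/0.65 = 0.12821 cm^-1, so d_i = 7.800 cm.
m_obj = -d_i/d_o = -7.800/0.65 = -12.000.
Eyepiece angular magnification (image at near point): M_eye = 1 + D/f_e = 1 + 24/4 = 7.000.
Overall M = m_obj x M_eye = (-12.000)(7.000) = -84.00.
|M| = 84.00.

84.0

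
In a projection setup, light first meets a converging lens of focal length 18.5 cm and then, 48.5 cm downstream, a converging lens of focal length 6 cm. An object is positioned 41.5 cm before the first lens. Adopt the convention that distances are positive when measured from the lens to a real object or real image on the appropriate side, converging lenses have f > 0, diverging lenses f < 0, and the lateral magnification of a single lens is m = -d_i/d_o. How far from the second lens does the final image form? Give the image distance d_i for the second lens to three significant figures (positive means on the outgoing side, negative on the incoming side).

Applying the thin-lens equation to the first lens, 1/18.5 = 1/41.5 + 1/d_i1, which gives d_i1 = 33.380 cm.
That image sits 15.120 cm in front of the second lens, so d_o2 = 15.120 cm.
Applying the thin-lens equation again with f_2 = 6 cm and d_o2 = 15.120 cm gives d_i2 = 9.948 cm.

9.95 cm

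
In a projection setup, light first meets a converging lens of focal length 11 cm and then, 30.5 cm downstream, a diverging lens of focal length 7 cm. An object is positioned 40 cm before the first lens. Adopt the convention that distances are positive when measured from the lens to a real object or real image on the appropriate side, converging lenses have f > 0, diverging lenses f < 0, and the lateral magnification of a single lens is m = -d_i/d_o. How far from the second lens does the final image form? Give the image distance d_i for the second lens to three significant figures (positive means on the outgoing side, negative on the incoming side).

Applying the thin-lens equation to the first lens, 1/11 = 1/40 + 1/d_i1, which gives d_i1 = 15.172 cm.
That image sits 15.328 cm in front of the second lens, so d_o2 = 15.328 cm.
Applying the thin-lens equation again with f_2 = -7 cm and d_o2 = 15.328 cm gives d_i2 = -4.805 cm.

-4.81 cm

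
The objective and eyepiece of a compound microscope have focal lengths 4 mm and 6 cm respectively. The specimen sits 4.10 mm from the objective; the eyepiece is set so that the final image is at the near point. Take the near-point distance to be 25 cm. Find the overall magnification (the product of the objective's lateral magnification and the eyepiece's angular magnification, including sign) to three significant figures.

-207

Convert to cm: f_obj = 4 mm = 0.4 cm; d_o = 4.10 mm = 0.41 cm.
Objective: 1/d_i = 1/f_obj - 1/d_o = 1/0.4 - 1/0.41 = 0.06098 cm^-1, so d_i = 16.400 cm.
m_obj = -d_i/d_o = -16.400/0.41 = -40.000.
Eyepiece angular magnification (image at near point): M_eye = 1 + D/f_e = 1 + 25/6 = 5.167.
Overall M = m_obj x M_eye = (-40.000)(5.167) = -206.67.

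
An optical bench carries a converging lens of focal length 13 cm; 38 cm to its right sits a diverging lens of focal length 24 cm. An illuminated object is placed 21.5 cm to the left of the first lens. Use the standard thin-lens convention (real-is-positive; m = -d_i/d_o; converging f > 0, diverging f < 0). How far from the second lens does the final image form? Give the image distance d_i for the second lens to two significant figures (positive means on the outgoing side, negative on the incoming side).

Lens 1: 1/d_i1 = 1/f_1 - 1/d_o1 = 1/13 - 1/21.5 = 0.03041 cm^-1, so d_i1 = 32.882 cm.
The intermediate image is 32.882 cm to the right of lens 1, so d_o2 = L - d_i1 = 38 - 32.882 = 5.118 cm.
Lens 2: 1/d_i2 = 1/f_2 - 1/d_o2 = 1/(-24) - 1/(5.118) = -0.23707 cm^-1, so d_i2 = -4.218 cm.

-4.2 cm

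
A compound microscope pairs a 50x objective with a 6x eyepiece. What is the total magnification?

300

The overall magnification of a compound microscope is the product of the objective and eyepiece magnifications:
M = M_obj x M_eye = 50 x 6 = 300.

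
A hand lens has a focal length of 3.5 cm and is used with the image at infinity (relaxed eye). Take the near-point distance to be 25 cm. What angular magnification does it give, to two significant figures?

7.1

M = D/f = 25/3.5 = 7.143.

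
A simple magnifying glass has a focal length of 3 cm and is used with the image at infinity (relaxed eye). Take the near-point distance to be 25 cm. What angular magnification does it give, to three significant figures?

M = D/f = 25/3 = 8.333.

8.33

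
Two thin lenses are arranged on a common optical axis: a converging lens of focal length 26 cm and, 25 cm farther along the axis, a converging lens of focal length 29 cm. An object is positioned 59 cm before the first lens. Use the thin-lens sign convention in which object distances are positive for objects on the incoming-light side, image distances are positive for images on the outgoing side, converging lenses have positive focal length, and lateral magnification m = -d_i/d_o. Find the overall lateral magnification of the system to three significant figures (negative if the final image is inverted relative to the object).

-0.453

Lens 1: 1/d_i1 = 1/f_1 - 1/d_o1 = 1/26 - 1/59 = 0.02151 cm^-1, so d_i1 = 46.485 cm.
m_1 = -(46.485)/59 = -0.7879.
Since 46.485 cm > 25 cm, the first image lies past the second lens and serves as a virtual object: d_o2 = L - d_i1 = -21.485 cm.
Lens 2: 1/d_i2 = 1/f_2 - 1/d_o2 = 1/29 - 1/(-21.485) = 0.08103 cm^-1, so d_i2 = 12.342 cm.
m_2 = -(12.342)/(-21.485) = 0.5744.
Total m = m_1 x m_2 = (-0.7879)(0.5744) = -0.4526.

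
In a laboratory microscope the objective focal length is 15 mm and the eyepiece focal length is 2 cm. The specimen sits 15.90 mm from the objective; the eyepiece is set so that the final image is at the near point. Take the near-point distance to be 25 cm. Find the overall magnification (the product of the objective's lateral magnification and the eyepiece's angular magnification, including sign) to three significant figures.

-225

Convert to cm: f_obj = 15 mm = 1.5 cm; d_o = 15.90 mm = 1.59 cm.
Objective: 1/d_i = 1/f_obj - 1/d_o = 1/1.5 - 1/1.59 = 0.03774 cm^-1, so d_i = 26.500 cm.
m_obj = -d_i/d_o = -26.500/1.59 = -16.667.
Eyepiece angular magnification (image at near point): M_eye = 1 + D/f_e = 1 + 25/2 = 13.500.
Overall M = m_obj x M_eye = (-16.667)(13.500) = -225.00.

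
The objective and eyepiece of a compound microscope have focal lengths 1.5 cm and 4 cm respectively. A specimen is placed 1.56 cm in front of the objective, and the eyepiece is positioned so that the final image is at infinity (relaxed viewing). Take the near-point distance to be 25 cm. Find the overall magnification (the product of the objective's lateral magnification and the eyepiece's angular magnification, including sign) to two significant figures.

-160

Objective: 1/d_i = 1/f_obj - 1/d_o = 1/1.5 - 1/1.56 = 0.02564 cm^-1, so d_i = 39.000 cm.
m_obj = -d_i/d_o = -39.000/1.56 = -25.000.
Eyepiece angular magnification (image at infinity): M_eye = D/f_e = 25/4 = 6.250.
Overall M = m_obj x M_eye = (-25.000)(6.250) = -156.25.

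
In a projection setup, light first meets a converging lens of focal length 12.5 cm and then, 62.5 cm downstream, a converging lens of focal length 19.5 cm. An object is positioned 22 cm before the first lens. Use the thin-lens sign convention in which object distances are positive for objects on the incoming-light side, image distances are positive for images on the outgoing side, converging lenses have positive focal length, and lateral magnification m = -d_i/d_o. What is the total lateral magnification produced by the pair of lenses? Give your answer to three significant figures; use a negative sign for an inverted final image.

1.83

First lens: d_i1 = 1/(1/12.5 - 1/22) = 28.947 cm.
m_1 = -(28.947)/22 = -1.3158.
The intermediate image is 28.947 cm to the right of lens 1, so d_o2 = L - d_i1 = 62.5 - 28.947 = 33.553 cm.
Second lens: d_i2 = 1/(1/19.5 - 1/(33.553)) = 46.559 cm.
m_2 = -(46.559)/(33.553) = -1.3876.
The system's lateral magnification is m_1 m_2 = (-1.3158)(-1.3876) = 1.8258.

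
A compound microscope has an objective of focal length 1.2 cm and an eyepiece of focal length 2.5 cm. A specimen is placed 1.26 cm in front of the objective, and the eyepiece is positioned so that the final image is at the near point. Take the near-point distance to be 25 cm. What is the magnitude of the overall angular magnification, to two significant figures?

Objective: 1/d_i = 1/f_obj - 1/d_o = 1/1.2 - 1/1.26 = 0.03968 cm^-1, so d_i = 25.200 cm.
m_obj = -d_i/d_o = -25.200/1.26 = -20.000.
Eyepiece angular magnification (image at near point): M_eye = 1 + D/f_e = 1 + 25/2.5 = 11.000.
Overall M = m_obj x M_eye = (-20.000)(11.000) = -220.00.
|M| = 220.00.

220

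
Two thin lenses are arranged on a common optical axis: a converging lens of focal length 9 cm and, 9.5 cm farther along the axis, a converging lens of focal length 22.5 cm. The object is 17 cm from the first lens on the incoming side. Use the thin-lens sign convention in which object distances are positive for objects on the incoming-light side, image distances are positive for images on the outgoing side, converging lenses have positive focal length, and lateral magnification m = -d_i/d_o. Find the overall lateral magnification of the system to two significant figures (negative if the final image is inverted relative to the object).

-0.79

First lens: d_i1 = 1/(1/9 - 1/17) = 19.125 cm.
m_1 = -(19.125)/17 = -1.1250.
This image would form 19.125 cm past lens 1, i.e. 9.625 cm beyond lens 2, so it is a virtual object for lens 2: d_o2 = 9.5 - 19.125 = -9.625 cm.
Second lens: d_i2 = 1/(1/22.5 - 1/(-9.625)) = 6.741 cm.
m_2 = -(6.741)/(-9.625) = 0.7004.
Overall magnification: m = m_1 m_2 = -0.7879.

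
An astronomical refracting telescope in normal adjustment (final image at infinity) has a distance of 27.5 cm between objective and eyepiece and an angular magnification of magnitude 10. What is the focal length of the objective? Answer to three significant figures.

25.0 cm

In normal adjustment the tube length equals f_obj + f_eye and |M| = f_obj/f_eye.
So f_obj = 10 f_eye and 10 f_eye + f_eye = 27.5 cm, giving f_eye = 27.5/11 = 2.500 cm and f_obj = 25.000 cm.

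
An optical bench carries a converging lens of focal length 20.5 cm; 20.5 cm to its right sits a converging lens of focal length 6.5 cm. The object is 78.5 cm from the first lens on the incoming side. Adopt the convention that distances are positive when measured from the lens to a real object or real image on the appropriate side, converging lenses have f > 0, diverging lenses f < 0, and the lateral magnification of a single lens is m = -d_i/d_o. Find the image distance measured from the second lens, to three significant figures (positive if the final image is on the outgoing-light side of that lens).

3.43 cm

Lens 1: 1/d_i1 = 1/f_1 - 1/d_o1 = 1/20.5 - 1/78.5 = 0.03604 cm^-1, so d_i1 = 27.746 cm.
Since 27.746 cm > 20.5 cm, the first image lies past the second lens and serves as a virtual object: d_o2 = L - d_i1 = -7.246 cm.
Lens 2: 1/d_i2 = 1/f_2 - 1/d_o2 = 1/6.5 - 1/(-7.246) = 0.29186 cm^-1, so d_i2 = 3.426 cm.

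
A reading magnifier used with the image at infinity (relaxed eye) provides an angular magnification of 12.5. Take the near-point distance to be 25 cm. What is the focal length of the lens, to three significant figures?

2.00 cm

For the image at infinity, M = D/f.
f = D/M = 25/12.5 = 2.000 cm.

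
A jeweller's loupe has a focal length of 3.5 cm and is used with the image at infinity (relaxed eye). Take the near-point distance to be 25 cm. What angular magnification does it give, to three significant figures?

7.14

M = D/f = 25/3.5 = 7.143.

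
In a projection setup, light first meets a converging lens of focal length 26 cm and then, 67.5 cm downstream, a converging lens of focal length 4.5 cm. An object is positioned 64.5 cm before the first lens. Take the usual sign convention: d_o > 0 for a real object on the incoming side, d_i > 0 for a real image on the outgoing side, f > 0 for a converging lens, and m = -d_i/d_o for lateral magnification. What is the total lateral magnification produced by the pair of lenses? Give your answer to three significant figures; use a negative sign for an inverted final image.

0.156

Lens 1: 1/d_i1 = 1/f_1 - 1/d_o1 = 1/26 - 1/64.5 = 0.02296 cm^-1, so d_i1 = 43.558 cm.
m_1 = -(43.558)/64.5 = -0.6753.
Object distance for lens 2: d_o2 = 67.5 - 43.558 = 23.942 cm.
Lens 2: 1/d_i2 = 1/f_2 - 1/d_o2 = 1/4.5 - 1/(23.942) = 0.18045 cm^-1, so d_i2 = 5.542 cm.
m_2 = -(5.542)/(23.942) = -0.2315.
Overall magnification: m = m_1 m_2 = 0.1563.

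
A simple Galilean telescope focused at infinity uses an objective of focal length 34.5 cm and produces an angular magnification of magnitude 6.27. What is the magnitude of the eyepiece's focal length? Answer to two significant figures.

5.5 cm

|M| = f_obj/|f_eye|, so |f_eye| = f_obj/|M| = 34.5/6.27 = 5.502 cm.
(The eyepiece is diverging, so its signed focal length is -5.502 cm.)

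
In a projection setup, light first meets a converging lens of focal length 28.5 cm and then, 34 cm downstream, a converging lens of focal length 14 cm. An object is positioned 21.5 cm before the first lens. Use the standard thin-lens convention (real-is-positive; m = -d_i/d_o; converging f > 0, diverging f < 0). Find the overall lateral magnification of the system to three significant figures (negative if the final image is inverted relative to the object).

Lens 1: 1/d_i1 = 1/f_1 - 1/d_o1 = 1/28.5 - 1/21.5 = -0.01142 cm^-1, so d_i1 = -87.536 cm.
m_1 = -(-87.536)/21.5 = 4.0714.
The intermediate image is virtual, 87.536 cm to the left of lens 1, so d_o2 = L - d_i1 = 34 - (-87.536) = 121.536 cm.
Lens 2: 1/d_i2 = 1/f_2 - 1/d_o2 = 1/14 - 1/(121.536) = 0.06320 cm^-1, so d_i2 = 15.823 cm.
m_2 = -(15.823)/(121.536) = -0.1302.
Overall magnification: m = m_1 m_2 = -0.5301.

-0.530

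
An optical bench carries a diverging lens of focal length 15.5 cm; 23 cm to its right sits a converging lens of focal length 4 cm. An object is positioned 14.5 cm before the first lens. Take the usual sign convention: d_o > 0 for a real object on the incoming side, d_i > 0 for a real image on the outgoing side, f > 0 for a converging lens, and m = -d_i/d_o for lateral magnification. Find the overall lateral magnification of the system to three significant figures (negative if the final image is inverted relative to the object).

Lens 1: 1/d_i1 = 1/f_1 - 1/d_o1 = 1/(-15.5) - 1/14.5 = -0.13348 cm^-1, so d_i1 = -7.492 cm.
m_1 = -(-7.492)/14.5 = 0.5167.
The intermediate image is virtual, 7.492 cm to the left of lens 1, so d_o2 = L - d_i1 = 23 - (-7.492) = 30.492 cm.
Lens 2: 1/d_i2 = 1/f_2 - 1/d_o2 = 1/4 - 1/(30.492) = 0.21720 cm^-1, so d_i2 = 4.604 cm.
m_2 = -(4.604)/(30.492) = -0.1510.
Overall magnification: m = m_1 m_2 = -0.0780.

-0.0780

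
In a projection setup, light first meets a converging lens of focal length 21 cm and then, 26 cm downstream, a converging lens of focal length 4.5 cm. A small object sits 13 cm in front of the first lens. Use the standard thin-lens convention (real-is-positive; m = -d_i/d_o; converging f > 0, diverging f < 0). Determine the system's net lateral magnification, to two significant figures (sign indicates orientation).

-0.21

First lens: d_i1 = 1/(1/21 - 1/13) = -34.125 cm.
m_1 = -(-34.125)/13 = 2.6250.
The intermediate image is virtual, 34.125 cm to the left of lens 1, so d_o2 = L - d_i1 = 26 - (-34.125) = 60.125 cm.
Second lens: d_i2 = 1/(1/4.5 - 1/(60.125)) = 4.864 cm.
m_2 = -(4.864)/(60.125) = -0.0809.
Overall magnification: m = m_1 m_2 = -0.2124.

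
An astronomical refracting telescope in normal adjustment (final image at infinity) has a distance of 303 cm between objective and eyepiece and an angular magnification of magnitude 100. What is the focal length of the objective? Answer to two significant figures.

300 cm

In normal adjustment the tube length equals f_obj + f_eye and |M| = f_obj/f_eye.
So f_obj = 100 f_eye and 100 f_eye + f_eye = 303 cm, giving f_eye = 303/101 = 3.000 cm and f_obj = 300.000 cm.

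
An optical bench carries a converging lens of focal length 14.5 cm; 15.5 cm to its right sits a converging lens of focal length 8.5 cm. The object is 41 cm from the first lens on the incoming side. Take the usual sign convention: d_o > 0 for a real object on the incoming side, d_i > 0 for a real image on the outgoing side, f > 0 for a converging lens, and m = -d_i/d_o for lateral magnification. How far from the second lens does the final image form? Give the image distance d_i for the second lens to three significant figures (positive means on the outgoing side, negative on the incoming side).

Applying the thin-lens equation to the first lens, 1/14.5 = 1/41 + 1/d_i1, which gives d_i1 = 22.434 cm.
Since 22.434 cm > 15.5 cm, the first image lies past the second lens and serves as a virtual object: d_o2 = L - d_i1 = -6.934 cm.
Applying the thin-lens equation again with f_2 = 8.5 cm and d_o2 = -6.934 cm gives d_i2 = 3.819 cm.

3.82 cm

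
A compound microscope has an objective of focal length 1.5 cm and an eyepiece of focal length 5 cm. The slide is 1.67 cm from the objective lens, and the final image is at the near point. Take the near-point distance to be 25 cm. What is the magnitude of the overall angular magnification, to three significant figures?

Objective: 1/d_i = 1/f_obj - 1/d_o = 1/1.5 - 1/1.67 = 0.06786 cm^-1, so d_i = 14.735 cm.
m_obj = -d_i/d_o = -14.735/1.67 = -8.824.
Eyepiece angular magnification (image at near point): M_eye = 1 + D/f_e = 1 + 25/5 = 6.000.
Overall M = m_obj x M_eye = (-8.824)(6.000) = -52.94.
|M| = 52.94.

52.9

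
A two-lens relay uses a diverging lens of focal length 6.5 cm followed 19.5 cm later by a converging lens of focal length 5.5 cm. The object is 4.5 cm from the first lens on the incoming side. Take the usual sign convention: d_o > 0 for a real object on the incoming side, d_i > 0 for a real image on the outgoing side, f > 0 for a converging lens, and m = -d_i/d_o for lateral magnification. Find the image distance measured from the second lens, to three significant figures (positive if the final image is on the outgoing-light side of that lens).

7.32 cm

Applying the thin-lens equation to the first lens, 1/(-6.5) = 1/4.5 + 1/d_i1, which gives d_i1 = -2.659 cm.
The intermediate image is virtual, 2.659 cm to the left of lens 1, so d_o2 = L - d_i1 = 19.5 - (-2.659) = 22.159 cm.
Applying the thin-lens equation again with f_2 = 5.5 cm and d_o2 = 22.159 cm gives d_i2 = 7.316 cm.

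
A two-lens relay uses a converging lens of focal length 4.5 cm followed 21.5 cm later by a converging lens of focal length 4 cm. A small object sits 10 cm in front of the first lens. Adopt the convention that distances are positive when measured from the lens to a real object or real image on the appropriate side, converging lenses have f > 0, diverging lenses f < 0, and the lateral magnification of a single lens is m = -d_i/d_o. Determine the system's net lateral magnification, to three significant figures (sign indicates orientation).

Lens 1: 1/d_i1 = 1/f_1 - 1/d_o1 = 1/4.5 - 1/10 = 0.12222 cm^-1, so d_i1 = 8.182 cm.
m_1 = -(8.182)/10 = -0.8182.
Object distance for lens 2: d_o2 = 21.5 - 8.182 = 13.318 cm.
Lens 2: 1/d_i2 = 1/f_2 - 1/d_o2 = 1/4 - 1/(13.318) = 0.17491 cm^-1, so d_i2 = 5.717 cm.
m_2 = -(5.717)/(13.318) = -0.4293.
Overall magnification: m = m_1 m_2 = 0.3512.

0.351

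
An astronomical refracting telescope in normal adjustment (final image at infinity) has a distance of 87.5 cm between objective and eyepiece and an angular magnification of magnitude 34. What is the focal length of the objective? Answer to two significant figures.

85 cm

In normal adjustment the tube length equals f_obj + f_eye and |M| = f_obj/f_eye.
So f_obj = 34 f_eye and 34 f_eye + f_eye = 87.5 cm, giving f_eye = 87.5/35 = 2.500 cm and f_obj = 85.000 cm.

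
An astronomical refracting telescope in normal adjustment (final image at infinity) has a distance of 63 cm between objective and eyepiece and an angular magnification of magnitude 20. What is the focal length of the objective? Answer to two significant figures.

60 cm

In normal adjustment the tube length equals f_obj + f_eye and |M| = f_obj/f_eye.
So f_obj = 20 f_eye and 20 f_eye + f_eye = 63 cm, giving f_eye = 63/21 = 3.000 cm and f_obj = 60.000 cm.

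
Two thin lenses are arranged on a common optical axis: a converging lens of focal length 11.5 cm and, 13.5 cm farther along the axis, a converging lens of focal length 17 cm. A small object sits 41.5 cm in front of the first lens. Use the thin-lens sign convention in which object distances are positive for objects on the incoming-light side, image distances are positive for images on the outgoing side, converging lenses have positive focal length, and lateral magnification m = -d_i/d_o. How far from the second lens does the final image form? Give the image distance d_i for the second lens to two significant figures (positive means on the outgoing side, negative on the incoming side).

2.1 cm

First lens: d_i1 = 1/(1/11.5 - 1/41.5) = 15.908 cm.
Since 15.908 cm > 13.5 cm, the first image lies past the second lens and serves as a virtual object: d_o2 = L - d_i1 = -2.408 cm.
Second lens: d_i2 = 1/(1/17 - 1/(-2.408)) = 2.109 cm.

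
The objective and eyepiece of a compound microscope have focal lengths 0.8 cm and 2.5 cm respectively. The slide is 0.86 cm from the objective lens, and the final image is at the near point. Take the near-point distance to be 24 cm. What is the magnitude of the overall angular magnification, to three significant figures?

Objective: 1/d_i = 1/f_obj - 1/d_o = 1/0.8 - 1/0.86 = 0.08721 cm^-1, so d_i = 11.467 cm.
m_obj = -d_i/d_o = -11.467/0.86 = -13.333.
Eyepiece angular magnification (image at near point): M_eye = 1 + D/f_e = 1 + 24/2.5 = 10.600.
Overall M = m_obj x M_eye = (-13.333)(10.600) = -141.33.
|M| = 141.33.

141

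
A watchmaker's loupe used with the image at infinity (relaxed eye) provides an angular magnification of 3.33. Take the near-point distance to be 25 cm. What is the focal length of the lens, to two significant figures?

7.5 cm

For the image at infinity, M = D/f.
f = D/M = 25/3.33 = 7.508 cm.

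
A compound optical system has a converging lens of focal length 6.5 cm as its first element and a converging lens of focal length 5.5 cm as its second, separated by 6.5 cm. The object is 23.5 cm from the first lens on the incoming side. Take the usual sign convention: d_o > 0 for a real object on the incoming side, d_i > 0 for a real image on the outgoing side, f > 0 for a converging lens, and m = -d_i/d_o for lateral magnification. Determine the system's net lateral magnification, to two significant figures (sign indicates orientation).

First lens: d_i1 = 1/(1/6.5 - 1/23.5) = 8.985 cm.
m_1 = -(8.985)/23.5 = -0.3824.
Since 8.985 cm > 6.5 cm, the first image lies past the second lens and serves as a virtual object: d_o2 = L - d_i1 = -2.485 cm.
Second lens: d_i2 = 1/(1/5.5 - 1/(-2.485)) = 1.712 cm.
m_2 = -(1.712)/(-2.485) = 0.6888.
Total m = m_1 x m_2 = (-0.3824)(0.6888) = -0.2634.

-0.26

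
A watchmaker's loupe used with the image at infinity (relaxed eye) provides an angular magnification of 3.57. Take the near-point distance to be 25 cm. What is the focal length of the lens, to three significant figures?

For the image at infinity, M = D/f.
f = D/M = 25/3.57 = 7.003 cm.

7.00 cm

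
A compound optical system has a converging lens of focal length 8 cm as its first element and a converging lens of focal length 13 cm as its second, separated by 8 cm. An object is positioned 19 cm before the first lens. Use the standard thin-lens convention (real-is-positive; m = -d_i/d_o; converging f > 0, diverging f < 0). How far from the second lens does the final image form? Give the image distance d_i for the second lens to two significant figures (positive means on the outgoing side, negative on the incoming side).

First lens: d_i1 = 1/(1/8 - 1/19) = 13.818 cm.
This image would form 13.818 cm past lens 1, i.e. 5.818 cm beyond lens 2, so it is a virtual object for lens 2: d_o2 = 8 - 13.818 = -5.818 cm.
Second lens: d_i2 = 1/(1/13 - 1/(-5.818)) = 4.019 cm.

4.0 cm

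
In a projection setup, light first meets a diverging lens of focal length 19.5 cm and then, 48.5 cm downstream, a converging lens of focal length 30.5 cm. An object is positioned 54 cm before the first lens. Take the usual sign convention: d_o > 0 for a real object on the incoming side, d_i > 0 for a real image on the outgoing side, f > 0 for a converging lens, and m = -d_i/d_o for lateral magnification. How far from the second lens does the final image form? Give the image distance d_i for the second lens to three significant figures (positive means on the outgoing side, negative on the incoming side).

59.3 cm

Applying the thin-lens equation to the first lens, 1/(-19.5) = 1/54 + 1/d_i1, which gives d_i1 = -14.327 cm.
The intermediate image is virtual, 14.327 cm to the left of lens 1, so d_o2 = L - d_i1 = 48.5 - (-14.327) = 62.827 cm.
Applying the thin-lens equation again with f_2 = 30.5 cm and d_o2 = 62.827 cm gives d_i2 = 59.277 cm.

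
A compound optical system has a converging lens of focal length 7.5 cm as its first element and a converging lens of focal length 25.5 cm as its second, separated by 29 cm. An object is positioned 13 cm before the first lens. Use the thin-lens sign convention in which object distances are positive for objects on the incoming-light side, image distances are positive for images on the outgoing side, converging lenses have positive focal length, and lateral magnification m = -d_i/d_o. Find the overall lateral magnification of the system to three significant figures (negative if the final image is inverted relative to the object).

-2.44

Applying the thin-lens equation to the first lens, 1/7.5 = 1/13 + 1/d_i1, which gives d_i1 = 17.727 cm.
Its lateral magnification is m_1 = -d_i1/d_o1 = -(17.727)/13 = -1.3636.
Object distance for lens 2: d_o2 = 29 - 17.727 = 11.273 cm.
Applying the thin-lens equation again with f_2 = 25.5 cm and d_o2 = 11.273 cm gives d_i2 = -20.204 cm.
m_2 = -(-20.204)/(11.273) = 1.7923.
Overall magnification: m = m_1 m_2 = -2.4441.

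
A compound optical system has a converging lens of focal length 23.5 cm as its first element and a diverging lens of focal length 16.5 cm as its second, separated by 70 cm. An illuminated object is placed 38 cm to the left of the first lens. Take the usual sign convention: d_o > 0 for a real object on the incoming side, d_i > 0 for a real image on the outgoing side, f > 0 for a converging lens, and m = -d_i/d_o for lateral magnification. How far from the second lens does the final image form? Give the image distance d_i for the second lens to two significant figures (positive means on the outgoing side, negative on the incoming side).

-5.6 cm

Applying the thin-lens equation to the first lens, 1/23.5 = 1/38 + 1/d_i1, which gives d_i1 = 61.586 cm.
That image sits 8.414 cm in front of the second lens, so d_o2 = 8.414 cm.
Applying the thin-lens equation again with f_2 = -16.5 cm and d_o2 = 8.414 cm gives d_i2 = -5.572 cm.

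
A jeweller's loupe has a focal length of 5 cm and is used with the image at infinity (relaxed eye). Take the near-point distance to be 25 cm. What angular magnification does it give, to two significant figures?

5.0

M = D/f = 25/5 = 5.000.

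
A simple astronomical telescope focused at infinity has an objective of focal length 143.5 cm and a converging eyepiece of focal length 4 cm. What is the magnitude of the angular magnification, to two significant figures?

|M| = f_obj/|f_eye| = 143.5/4 = 35.875.

36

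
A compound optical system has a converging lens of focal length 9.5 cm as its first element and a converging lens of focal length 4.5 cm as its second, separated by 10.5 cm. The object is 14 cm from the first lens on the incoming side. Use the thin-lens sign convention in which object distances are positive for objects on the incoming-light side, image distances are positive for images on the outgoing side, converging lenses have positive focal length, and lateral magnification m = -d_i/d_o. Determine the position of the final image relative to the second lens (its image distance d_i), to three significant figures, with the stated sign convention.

3.64 cm

First lens: d_i1 = 1/(1/9.5 - 1/14) = 29.556 cm.
This image would form 29.556 cm past lens 1, i.e. 19.056 cm beyond lens 2, so it is a virtual object for lens 2: d_o2 = 10.5 - 29.556 = -19.056 cm.
Second lens: d_i2 = 1/(1/4.5 - 1/(-19.056)) = 3.640 cm.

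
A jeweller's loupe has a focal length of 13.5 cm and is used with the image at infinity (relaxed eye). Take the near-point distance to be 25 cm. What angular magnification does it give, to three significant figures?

1.85

M = D/f = 25/13.5 = 1.852.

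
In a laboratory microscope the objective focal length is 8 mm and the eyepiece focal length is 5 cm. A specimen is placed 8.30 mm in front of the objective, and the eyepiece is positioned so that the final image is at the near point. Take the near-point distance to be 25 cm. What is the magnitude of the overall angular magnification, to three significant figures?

160

Convert to cm: f_obj = 8 mm = 0.8 cm; d_o = 8.30 mm = 0.83 cm.
Objective: 1/d_i = 1/f_obj - 1/d_o = 1/0.8 - 1/0.83 = 0.04518 cm^-1, so d_i = 22.133 cm.
m_obj = -d_i/d_o = -22.133/0.83 = -26.667.
Eyepiece angular magnification (image at near point): M_eye = 1 + D/f_e = 1 + 25/5 = 6.000.
Overall M = m_obj x M_eye = (-26.667)(6.000) = -160.00.
|M| = 160.00.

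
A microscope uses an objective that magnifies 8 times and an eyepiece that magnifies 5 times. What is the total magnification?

The overall magnification of a compound microscope is the product of the objective and eyepiece magnifications:
M = M_obj x M_eye = 8 x 5 = 40.

40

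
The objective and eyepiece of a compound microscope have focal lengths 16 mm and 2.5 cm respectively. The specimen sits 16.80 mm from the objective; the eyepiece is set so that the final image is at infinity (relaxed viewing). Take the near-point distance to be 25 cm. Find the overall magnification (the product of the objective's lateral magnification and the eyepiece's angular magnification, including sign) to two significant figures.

-200

Convert to cm: f_obj = 16 mm = 1.6 cm; d_o = 16.80 mm = 1.68 cm.
Objective: 1/d_i = 1/f_obj - 1/d_o = 1/1.6 - 1/1.68 = 0.02976 cm^-1, so d_i = 33.600 cm.
m_obj = -d_i/d_o = -33.600/1.68 = -20.000.
Eyepiece angular magnification (image at infinity): M_eye = D/f_e = 25/2.5 = 10.000.
Overall M = m_obj x M_eye = (-20.000)(10.000) = -200.00.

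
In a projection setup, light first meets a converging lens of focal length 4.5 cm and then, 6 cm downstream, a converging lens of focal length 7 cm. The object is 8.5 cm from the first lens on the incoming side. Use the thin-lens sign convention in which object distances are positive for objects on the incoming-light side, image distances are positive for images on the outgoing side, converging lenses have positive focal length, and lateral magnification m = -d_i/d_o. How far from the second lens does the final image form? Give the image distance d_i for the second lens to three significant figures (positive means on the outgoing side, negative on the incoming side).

2.36 cm

Applying the thin-lens equation to the first lens, 1/4.5 = 1/8.5 + 1/d_i1, which gives d_i1 = 9.563 cm.
Since 9.563 cm > 6 cm, the first image lies past the second lens and serves as a virtual object: d_o2 = L - d_i1 = -3.563 cm.
Applying the thin-lens equation again with f_2 = 7 cm and d_o2 = -3.563 cm gives d_i2 = 2.361 cm.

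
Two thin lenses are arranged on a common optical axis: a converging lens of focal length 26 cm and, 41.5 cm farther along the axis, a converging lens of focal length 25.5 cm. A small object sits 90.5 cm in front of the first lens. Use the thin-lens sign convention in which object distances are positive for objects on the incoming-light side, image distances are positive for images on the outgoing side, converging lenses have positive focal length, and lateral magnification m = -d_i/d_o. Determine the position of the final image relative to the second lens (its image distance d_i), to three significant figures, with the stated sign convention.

Lens 1: 1/d_i1 = 1/f_1 - 1/d_o1 = 1/26 - 1/90.5 = 0.02741 cm^-1, so d_i1 = 36.481 cm.
That image sits 5.019 cm in front of the second lens, so d_o2 = 5.019 cm.
Lens 2: 1/d_i2 = 1/f_2 - 1/d_o2 = 1/25.5 - 1/(5.019) = -0.16001 cm^-1, so d_i2 = -6.250 cm.

-6.25 cm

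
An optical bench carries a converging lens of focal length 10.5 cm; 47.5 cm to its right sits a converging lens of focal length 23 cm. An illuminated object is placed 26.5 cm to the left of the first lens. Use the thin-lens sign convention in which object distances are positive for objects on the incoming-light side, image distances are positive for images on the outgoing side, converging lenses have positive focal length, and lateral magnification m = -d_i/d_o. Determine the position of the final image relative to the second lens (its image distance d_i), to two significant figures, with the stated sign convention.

97 cm

Lens 1: 1/d_i1 = 1/f_1 - 1/d_o1 = 1/10.5 - 1/26.5 = 0.05750 cm^-1, so d_i1 = 17.391 cm.
The intermediate image is 17.391 cm to the right of lens 1, so d_o2 = L - d_i1 = 47.5 - 17.391 = 30.109 cm.
Lens 2: 1/d_i2 = 1/f_2 - 1/d_o2 = 1/23 - 1/(30.109) = 0.01027 cm^-1, so d_i2 = 97.409 cm.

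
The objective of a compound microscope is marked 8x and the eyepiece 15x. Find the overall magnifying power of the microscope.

The overall magnification of a compound microscope is the product of the objective and eyepiece magnifications:
M = M_obj x M_eye = 8 x 15 = 120.

120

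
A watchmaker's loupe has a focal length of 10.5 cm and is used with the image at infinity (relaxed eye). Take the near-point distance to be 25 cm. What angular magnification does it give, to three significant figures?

2.38

M = D/f = 25/10.5 = 2.381.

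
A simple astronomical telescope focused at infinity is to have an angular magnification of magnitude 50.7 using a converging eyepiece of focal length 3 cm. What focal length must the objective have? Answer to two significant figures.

150 cm

|M| = f_obj/|f_eye|, so f_obj = |M| x |f_eye| = 50.7 x 3 = 152.100 cm.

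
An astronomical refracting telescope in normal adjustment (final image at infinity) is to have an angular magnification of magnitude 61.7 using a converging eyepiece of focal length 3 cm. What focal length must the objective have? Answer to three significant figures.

|M| = f_obj/|f_eye|, so f_obj = |M| x |f_eye| = 61.7 x 3 = 185.100 cm.

185 cm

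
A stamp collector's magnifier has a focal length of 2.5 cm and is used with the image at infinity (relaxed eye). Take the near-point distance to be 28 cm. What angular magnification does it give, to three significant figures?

11.2

M = D/f = 28/2.5 = 11.200.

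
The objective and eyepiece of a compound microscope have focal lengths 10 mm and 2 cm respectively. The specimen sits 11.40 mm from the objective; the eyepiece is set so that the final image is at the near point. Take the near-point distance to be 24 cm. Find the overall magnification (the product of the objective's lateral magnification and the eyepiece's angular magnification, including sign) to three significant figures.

Convert to cm: f_obj = 10 mm = 1 cm; d_o = 11.40 mm = 1.14 cm.
Objective: 1/d_i = 1/f_obj - 1/d_o = 1/1 - 1/1.14 = 0.12281 cm^-1, so d_i = 8.143 cm.
m_obj = -d_i/d_o = -8.143/1.14 = -7.143.
Eyepiece angular magnification (image at near point): M_eye = 1 + D/f_e = 1 + 24/2 = 13.000.
Overall M = m_obj x M_eye = (-7.143)(13.000) = -92.86.

-92.9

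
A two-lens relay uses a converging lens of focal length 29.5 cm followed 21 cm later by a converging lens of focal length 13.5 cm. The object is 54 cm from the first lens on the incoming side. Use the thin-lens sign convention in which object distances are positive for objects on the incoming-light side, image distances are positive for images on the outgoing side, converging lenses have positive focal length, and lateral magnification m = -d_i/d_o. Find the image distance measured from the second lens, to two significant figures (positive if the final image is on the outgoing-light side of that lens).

Lens 1: 1/d_i1 = 1/f_1 - 1/d_o1 = 1/29.5 - 1/54 = 0.01538 cm^-1, so d_i1 = 65.020 cm.
This image would form 65.020 cm past lens 1, i.e. 44.020 cm beyond lens 2, so it is a virtual object for lens 2: d_o2 = 21 - 65.020 = -44.020 cm.
Lens 2: 1/d_i2 = 1/f_2 - 1/d_o2 = 1/13.5 - 1/(-44.020) = 0.09679 cm^-1, so d_i2 = 10.332 cm.

10 cm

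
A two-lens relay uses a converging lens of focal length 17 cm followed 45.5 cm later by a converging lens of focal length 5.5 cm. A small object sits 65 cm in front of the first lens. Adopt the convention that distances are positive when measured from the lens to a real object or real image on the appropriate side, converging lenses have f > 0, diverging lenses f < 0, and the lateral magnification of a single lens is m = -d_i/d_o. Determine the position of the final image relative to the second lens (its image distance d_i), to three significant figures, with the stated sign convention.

7.28 cm

First lens: d_i1 = 1/(1/17 - 1/65) = 23.021 cm.
Object distance for lens 2: d_o2 = 45.5 - 23.021 = 22.479 cm.
Second lens: d_i2 = 1/(1/5.5 - 1/(22.479)) = 7.282 cm.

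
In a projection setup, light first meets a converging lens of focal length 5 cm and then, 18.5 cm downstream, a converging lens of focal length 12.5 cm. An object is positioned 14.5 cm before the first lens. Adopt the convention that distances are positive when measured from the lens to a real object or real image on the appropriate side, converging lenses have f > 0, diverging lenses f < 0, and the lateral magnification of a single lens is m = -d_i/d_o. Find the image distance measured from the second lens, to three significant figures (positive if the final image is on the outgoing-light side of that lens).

-83.3 cm

Applying the thin-lens equation to the first lens, 1/5 = 1/14.5 + 1/d_i1, which gives d_i1 = 7.632 cm.
The intermediate image is 7.632 cm to the right of lens 1, so d_o2 = L - d_i1 = 18.5 - 7.632 = 10.868 cm.
Applying the thin-lens equation again with f_2 = 12.5 cm and d_o2 = 10.868 cm gives d_i2 = -83.266 cm.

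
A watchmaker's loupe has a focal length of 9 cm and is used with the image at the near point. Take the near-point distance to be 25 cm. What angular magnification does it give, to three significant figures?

M = 1 + D/f = 1 + 25/9 = 3.778.

3.78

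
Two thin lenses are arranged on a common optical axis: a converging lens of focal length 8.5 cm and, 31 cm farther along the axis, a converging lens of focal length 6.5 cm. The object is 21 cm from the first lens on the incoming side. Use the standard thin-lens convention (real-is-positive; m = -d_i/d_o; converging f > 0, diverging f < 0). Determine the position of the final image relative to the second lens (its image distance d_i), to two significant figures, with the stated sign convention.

11 cm

Lens 1: 1/d_i1 = 1/f_1 - 1/d_o1 = 1/8.5 - 1/21 = 0.07003 cm^-1, so d_i1 = 14.280 cm.
The intermediate image is 14.280 cm to the right of lens 1, so d_o2 = L - d_i1 = 31 - 14.280 = 16.720 cm.
Lens 2: 1/d_i2 = 1/f_2 - 1/d_o2 = 1/6.5 - 1/(16.720) = 0.09404 cm^-1, so d_i2 = 10.634 cm.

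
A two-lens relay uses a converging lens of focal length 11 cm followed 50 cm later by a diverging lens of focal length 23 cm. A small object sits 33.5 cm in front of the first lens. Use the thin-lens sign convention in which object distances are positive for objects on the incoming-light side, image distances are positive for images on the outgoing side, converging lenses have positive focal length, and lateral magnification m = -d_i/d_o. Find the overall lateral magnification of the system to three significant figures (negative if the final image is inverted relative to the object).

First lens: d_i1 = 1/(1/11 - 1/33.5) = 16.378 cm.
m_1 = -(16.378)/33.5 = -0.4889.
Object distance for lens 2: d_o2 = 50 - 16.378 = 33.622 cm.
Second lens: d_i2 = 1/(1/(-23) - 1/(33.622)) = -13.657 cm.
m_2 = -(-13.657)/(33.622) = 0.4062.
Overall magnification: m = m_1 m_2 = -0.1986.

-0.199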